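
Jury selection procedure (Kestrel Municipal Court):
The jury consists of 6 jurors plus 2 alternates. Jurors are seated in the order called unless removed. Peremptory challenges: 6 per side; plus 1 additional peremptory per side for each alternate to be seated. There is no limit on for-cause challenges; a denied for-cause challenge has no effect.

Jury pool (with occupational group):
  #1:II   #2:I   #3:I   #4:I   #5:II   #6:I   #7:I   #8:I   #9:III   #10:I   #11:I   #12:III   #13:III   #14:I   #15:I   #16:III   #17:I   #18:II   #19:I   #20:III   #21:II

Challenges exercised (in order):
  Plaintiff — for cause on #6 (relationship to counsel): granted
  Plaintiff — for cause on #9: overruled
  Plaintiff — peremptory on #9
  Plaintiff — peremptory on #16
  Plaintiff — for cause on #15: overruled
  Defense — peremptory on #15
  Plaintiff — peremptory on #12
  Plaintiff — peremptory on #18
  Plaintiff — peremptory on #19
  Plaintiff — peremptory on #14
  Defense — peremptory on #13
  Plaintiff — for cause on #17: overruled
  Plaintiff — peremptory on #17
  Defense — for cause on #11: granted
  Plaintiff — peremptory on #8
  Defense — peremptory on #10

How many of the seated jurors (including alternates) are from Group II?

3

Removed: #6, #8, #9, #10, #11, #12, #13, #14, #15, #16, #17, #18, #19.
Seated (8 incl. alternates): #1, #2, #3, #4, #5, #7, #20, #21.
Of those, in Group II: #1, #5, #21 → 3.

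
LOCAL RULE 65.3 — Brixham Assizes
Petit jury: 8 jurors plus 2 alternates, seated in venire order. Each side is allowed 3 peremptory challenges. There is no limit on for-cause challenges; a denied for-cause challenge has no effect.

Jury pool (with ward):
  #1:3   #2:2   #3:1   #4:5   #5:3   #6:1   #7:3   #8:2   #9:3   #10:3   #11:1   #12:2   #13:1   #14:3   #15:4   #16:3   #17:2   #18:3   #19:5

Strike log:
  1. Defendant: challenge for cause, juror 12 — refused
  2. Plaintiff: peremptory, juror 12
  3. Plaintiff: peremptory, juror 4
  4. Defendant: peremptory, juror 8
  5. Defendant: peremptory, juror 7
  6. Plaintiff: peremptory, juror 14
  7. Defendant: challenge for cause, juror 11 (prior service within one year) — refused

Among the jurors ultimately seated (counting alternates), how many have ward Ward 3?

Removed: #4, #7, #8, #12, #14.
Seated (10 incl. alternates): #1, #2, #3, #5, #6, #9, #10, #11, #13, #15.
Of those, in Ward 3: #1, #5, #9, #10 → 4.

4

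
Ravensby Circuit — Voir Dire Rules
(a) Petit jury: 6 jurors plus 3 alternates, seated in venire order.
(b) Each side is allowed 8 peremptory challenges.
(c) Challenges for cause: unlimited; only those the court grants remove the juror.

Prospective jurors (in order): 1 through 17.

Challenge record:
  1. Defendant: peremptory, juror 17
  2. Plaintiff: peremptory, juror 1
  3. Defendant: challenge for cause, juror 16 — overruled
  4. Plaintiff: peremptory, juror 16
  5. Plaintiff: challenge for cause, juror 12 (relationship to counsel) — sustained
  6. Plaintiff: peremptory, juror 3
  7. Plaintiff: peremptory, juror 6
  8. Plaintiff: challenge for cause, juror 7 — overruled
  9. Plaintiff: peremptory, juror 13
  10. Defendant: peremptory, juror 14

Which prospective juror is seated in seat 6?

9

Removed: #1, #3, #6, #12, #13, #14, #16, #17. (#7 stays — for-cause denied.)
Seating in order: seats 1–6 → #2, #4, #5, #7, #8, #9; alternates → #10, #11, #15.
So seat 6 is #9.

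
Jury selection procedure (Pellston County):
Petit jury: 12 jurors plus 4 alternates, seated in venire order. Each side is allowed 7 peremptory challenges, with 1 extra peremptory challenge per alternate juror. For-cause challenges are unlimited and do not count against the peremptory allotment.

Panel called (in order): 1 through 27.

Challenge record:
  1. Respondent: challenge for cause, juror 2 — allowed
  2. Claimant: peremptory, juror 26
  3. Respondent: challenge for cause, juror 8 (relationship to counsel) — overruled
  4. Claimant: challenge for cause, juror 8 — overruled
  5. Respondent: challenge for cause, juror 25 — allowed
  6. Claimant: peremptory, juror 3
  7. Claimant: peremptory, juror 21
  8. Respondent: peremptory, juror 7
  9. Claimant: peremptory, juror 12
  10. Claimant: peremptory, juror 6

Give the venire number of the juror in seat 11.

16

Removed: #2, #3, #6, #7, #12, #21, #25, #26. (#8 stays — for-cause denied.)
Seating in order: seats 1–12 → #1, #4, #5, #8, #9, #10, #11, #13, #14, #15, #16, #17; alternates → #18, #19, #20, #22.
So seat 11 is #16.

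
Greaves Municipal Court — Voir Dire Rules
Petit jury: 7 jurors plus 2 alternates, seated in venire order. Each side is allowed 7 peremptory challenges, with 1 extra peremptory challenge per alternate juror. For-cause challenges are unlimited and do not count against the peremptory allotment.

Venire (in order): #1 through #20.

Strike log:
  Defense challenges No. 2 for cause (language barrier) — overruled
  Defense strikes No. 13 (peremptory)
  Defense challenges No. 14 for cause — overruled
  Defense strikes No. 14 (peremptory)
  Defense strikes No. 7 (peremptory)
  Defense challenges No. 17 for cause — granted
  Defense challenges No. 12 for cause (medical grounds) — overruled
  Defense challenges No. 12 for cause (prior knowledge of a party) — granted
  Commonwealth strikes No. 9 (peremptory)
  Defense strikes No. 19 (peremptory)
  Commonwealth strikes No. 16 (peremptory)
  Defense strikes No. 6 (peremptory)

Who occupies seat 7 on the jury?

10

Removed: #6, #7, #9, #12, #13, #14, #16, #17, #19. (#2 stays — for-cause denied.)
Seating in order: seats 1–7 → #1, #2, #3, #4, #5, #8, #10; alternates → #11, #15.
So seat 7 is #10.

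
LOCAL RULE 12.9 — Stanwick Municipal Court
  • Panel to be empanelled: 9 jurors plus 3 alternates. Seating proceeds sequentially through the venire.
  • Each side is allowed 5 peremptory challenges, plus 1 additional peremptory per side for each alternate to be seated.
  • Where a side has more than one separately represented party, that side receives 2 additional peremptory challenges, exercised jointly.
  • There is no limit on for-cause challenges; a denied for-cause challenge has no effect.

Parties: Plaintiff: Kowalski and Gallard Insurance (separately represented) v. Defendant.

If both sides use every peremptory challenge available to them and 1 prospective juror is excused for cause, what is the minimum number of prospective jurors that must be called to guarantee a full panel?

31

Seats to fill: 9 + 3 alternates = 12.
Peremptories — Plaintiff: 5 + 1×3 + 2 = 10; Defendant: 5 + 1×3 = 8; total 18.
For-cause removals: 1.
Minimum venire: 12 + 18 + 1 = 31.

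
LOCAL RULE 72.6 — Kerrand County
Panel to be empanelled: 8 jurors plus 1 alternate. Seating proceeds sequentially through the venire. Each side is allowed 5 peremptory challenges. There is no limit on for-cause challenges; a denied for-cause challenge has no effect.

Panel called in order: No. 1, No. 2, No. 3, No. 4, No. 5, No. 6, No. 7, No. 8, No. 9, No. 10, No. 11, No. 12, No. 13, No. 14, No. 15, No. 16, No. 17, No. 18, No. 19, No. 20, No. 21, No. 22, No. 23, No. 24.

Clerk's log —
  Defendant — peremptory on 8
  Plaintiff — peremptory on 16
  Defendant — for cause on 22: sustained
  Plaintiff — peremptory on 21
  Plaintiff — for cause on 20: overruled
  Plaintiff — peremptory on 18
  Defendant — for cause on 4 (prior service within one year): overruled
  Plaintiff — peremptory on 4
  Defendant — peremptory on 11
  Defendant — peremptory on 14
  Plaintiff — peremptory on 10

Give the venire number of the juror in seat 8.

Removed: #4, #8, #10, #11, #14, #16, #18, #21, #22. (#20 stays — for-cause denied.)
Filling seats in venire order through position 8: #1, #2, #3, #5, #6, #7, #9, #12.
So seat 8 is #12.

12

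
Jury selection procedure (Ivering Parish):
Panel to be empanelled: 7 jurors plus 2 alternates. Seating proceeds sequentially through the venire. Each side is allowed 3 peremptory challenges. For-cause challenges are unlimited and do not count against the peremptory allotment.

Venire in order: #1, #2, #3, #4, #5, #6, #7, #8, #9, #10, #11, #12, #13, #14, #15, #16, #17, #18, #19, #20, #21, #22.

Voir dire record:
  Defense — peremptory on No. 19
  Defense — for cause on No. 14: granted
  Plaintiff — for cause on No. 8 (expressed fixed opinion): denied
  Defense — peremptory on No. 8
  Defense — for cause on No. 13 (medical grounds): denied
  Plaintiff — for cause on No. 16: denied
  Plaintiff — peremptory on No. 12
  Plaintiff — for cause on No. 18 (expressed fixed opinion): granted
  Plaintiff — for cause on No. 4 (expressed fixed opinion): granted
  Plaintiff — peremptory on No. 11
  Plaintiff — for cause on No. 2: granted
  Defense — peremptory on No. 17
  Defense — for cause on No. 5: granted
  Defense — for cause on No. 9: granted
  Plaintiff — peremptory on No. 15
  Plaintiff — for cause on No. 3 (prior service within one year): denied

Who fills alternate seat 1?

20

Removed: #2, #4, #5, #8, #9, #11, #12, #14, #15, #17, #18, #19. (#3, #13, #16 stay — for-cause denied.)
Seating in order: seats 1–7 → #1, #3, #6, #7, #10, #13, #16; alternates → #20, #21.
So alternate 1 is #20.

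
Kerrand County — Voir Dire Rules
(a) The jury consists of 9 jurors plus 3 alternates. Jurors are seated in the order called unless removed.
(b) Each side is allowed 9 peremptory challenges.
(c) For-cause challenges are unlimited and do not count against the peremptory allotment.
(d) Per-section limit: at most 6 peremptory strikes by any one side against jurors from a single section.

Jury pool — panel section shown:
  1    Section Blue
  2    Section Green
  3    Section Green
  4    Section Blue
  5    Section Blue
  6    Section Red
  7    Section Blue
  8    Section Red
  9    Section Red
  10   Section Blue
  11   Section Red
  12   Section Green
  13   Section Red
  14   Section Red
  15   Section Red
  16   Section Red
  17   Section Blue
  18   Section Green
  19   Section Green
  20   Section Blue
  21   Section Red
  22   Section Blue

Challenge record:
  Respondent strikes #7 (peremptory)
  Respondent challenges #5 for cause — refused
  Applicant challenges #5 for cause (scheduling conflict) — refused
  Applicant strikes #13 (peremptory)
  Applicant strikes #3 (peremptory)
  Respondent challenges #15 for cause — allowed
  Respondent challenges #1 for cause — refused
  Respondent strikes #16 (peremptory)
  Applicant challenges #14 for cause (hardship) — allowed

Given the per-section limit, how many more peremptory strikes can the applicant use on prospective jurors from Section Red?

5

Applicant peremptories so far: #13, #3 — 2 of 9 used, 7 left overall.
Against Section Red: #13 — 1 used; per-section cap 6 leaves 5.
Binding limit: min(7, 5) = 5.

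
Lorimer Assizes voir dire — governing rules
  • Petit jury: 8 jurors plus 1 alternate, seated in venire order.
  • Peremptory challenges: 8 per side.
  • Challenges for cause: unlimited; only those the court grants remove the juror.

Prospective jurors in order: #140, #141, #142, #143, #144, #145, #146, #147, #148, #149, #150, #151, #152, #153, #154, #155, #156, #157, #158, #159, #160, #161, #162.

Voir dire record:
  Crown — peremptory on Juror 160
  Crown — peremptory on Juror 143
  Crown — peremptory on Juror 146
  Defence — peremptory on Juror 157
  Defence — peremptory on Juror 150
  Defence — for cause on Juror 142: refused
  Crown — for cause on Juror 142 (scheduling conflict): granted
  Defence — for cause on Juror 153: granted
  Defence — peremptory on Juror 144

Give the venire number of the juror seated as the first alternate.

Removed: #142, #143, #144, #146, #150, #153, #157, #160.
Seating in order: seats 1–8 → #140, #141, #145, #147, #148, #149, #151, #152; alternates → #154.
So alternate 1 is #154.

154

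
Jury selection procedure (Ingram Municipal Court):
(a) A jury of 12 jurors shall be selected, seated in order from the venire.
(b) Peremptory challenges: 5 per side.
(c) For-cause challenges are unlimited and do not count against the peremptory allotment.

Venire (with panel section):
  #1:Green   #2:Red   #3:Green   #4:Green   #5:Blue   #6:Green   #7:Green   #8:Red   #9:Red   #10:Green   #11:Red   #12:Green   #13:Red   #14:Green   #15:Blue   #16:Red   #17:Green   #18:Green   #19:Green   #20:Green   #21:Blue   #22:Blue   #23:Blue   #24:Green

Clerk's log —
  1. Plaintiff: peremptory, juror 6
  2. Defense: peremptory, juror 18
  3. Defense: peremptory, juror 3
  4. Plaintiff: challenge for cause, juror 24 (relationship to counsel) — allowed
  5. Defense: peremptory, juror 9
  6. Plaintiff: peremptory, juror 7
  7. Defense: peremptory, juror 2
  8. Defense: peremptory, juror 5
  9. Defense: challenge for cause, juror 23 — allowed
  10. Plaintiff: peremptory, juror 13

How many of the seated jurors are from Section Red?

Removed: #2, #3, #5, #6, #7, #9, #13, #18, #23, #24.
Seated jurors 1–12: #1, #4, #8, #10, #11, #12, #14, #15, #16, #17, #19, #20.
Of those, in Section Red: #8, #11, #16 → 3.

3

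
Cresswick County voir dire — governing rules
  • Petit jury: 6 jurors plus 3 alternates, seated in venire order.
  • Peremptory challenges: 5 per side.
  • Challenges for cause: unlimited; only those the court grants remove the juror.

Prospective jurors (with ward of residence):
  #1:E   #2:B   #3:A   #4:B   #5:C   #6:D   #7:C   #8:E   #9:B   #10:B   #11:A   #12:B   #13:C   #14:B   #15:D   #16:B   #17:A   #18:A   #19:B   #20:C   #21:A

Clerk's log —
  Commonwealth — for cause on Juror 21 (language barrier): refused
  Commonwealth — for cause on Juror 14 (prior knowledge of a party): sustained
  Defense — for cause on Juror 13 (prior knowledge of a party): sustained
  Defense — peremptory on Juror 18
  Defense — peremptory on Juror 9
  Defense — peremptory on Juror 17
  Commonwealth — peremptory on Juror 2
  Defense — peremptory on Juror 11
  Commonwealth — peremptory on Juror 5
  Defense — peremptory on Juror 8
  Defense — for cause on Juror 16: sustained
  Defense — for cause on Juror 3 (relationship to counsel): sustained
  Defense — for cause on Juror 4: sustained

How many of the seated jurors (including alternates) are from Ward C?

2

Removed: #2, #3, #4, #5, #8, #9, #11, #13, #14, #16, #17, #18.
Seated (9 incl. alternates): #1, #6, #7, #10, #12, #15, #19, #20, #21.
Of those, in Ward C: #7, #20 → 2.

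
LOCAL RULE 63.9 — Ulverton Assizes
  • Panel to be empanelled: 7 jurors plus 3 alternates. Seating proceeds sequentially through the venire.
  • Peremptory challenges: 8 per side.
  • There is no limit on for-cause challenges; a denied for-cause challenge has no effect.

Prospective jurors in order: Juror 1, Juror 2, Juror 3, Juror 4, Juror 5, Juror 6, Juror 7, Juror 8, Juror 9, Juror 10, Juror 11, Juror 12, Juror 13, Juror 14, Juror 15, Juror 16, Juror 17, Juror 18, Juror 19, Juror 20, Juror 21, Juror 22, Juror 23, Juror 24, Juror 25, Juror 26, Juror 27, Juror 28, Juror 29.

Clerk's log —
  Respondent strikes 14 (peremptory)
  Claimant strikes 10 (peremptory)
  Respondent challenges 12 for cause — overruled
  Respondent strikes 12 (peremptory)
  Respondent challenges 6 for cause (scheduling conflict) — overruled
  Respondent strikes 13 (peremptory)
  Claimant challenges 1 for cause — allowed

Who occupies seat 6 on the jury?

7

Removed: #1, #10, #12, #13, #14. (#6 stays — for-cause denied.)
Seating in order: seats 1–7 → #2, #3, #4, #5, #6, #7, #8; alternates → #9, #11, #15.
So seat 6 is #7.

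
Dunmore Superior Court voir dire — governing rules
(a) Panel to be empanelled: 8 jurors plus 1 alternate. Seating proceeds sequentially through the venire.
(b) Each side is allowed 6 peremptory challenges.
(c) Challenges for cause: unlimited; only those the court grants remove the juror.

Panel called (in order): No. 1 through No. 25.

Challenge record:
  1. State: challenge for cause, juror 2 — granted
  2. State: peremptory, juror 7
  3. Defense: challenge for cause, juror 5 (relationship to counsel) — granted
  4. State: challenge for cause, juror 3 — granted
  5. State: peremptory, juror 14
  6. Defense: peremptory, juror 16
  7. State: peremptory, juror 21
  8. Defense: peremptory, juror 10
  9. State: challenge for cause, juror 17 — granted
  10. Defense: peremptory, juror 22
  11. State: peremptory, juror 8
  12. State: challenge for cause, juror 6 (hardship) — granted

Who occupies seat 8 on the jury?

18

Removed: #2, #3, #5, #6, #7, #8, #10, #14, #16, #17, #21, #22.
Filling seats in venire order through position 8: #1, #4, #9, #11, #12, #13, #15, #18.
So seat 8 is #18.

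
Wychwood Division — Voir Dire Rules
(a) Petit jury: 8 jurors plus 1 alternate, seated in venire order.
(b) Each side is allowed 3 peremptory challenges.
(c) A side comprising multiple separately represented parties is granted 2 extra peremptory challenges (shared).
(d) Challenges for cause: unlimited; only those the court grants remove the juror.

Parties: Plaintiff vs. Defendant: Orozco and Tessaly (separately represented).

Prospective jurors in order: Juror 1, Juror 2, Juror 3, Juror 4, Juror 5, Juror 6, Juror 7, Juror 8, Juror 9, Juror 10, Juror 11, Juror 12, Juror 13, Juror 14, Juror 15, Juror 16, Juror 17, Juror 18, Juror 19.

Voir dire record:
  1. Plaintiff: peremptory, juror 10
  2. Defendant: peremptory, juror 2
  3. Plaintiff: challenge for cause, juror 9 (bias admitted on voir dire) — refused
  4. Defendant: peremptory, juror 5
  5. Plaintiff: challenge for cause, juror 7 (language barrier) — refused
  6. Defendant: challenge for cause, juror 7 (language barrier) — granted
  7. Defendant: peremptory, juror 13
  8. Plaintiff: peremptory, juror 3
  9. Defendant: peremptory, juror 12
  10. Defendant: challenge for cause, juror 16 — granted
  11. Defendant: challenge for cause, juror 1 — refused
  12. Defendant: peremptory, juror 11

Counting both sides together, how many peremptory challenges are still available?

1

Plaintiff allotment: 3. Defendant allotment: 3 base + 2 multi-party = 5.
Plaintiff peremptories used: #10, #3 — 2 (for-cause on #9, #7 don't count).
Defendant peremptories used: #2, #5, #13, #12, #11 — 5 (for-cause on #7, #16, #1 don't count).
Remaining: (3 − 2) + (5 − 5) = 1.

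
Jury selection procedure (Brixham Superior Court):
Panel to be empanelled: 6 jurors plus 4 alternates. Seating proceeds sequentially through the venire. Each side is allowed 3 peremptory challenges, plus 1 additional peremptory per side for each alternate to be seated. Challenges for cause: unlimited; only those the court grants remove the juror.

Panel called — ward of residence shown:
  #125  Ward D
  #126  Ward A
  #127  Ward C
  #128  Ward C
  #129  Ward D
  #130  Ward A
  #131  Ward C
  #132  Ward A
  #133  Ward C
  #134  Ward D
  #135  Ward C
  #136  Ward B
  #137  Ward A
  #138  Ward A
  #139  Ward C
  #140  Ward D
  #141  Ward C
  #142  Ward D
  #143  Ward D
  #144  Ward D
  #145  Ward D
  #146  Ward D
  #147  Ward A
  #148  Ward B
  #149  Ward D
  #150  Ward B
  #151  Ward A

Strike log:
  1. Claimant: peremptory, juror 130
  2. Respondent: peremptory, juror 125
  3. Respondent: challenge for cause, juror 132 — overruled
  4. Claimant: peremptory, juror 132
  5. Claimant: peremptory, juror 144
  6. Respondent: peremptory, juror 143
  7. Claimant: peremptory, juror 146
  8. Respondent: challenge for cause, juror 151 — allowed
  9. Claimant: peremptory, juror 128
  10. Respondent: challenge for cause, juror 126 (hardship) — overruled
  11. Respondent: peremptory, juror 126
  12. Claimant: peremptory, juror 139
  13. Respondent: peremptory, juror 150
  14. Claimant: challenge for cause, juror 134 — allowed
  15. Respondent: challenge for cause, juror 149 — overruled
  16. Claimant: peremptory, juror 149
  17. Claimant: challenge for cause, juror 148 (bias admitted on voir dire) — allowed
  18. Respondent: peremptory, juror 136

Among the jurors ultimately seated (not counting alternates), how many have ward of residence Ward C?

Removed: #125, #126, #128, #130, #132, #134, #136, #139, #143, #144, #146, #148, #149, #150, #151.
Seated jurors 1–6: #127, #129, #131, #133, #135, #137 (alternates #138, #140, #141, #142 not counted).
Of those, in Ward C: #127, #131, #133, #135 → 4.

4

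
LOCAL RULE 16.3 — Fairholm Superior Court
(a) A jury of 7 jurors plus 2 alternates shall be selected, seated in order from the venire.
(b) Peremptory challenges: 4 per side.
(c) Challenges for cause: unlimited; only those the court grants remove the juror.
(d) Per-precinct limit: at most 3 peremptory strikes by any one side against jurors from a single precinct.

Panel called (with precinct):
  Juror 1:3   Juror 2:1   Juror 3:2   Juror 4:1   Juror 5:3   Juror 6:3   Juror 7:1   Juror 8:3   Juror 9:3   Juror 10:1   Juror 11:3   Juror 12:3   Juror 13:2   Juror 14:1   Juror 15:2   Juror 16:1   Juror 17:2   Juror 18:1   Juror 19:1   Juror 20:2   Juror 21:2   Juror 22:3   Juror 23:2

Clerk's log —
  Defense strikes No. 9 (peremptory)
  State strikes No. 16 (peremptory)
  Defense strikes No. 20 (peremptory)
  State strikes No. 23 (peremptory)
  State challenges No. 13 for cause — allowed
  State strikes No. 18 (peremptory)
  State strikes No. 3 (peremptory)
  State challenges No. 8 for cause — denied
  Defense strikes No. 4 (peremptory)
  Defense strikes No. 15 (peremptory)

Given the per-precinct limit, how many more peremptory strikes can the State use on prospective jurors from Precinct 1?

0

State peremptories so far: #16, #23, #18, #3 — 4 of 4 used, 0 left overall.
Against Precinct 1: #16, #18 — 2 used; per-precinct cap 3 leaves 1.
Binding limit: min(0, 1) = 0.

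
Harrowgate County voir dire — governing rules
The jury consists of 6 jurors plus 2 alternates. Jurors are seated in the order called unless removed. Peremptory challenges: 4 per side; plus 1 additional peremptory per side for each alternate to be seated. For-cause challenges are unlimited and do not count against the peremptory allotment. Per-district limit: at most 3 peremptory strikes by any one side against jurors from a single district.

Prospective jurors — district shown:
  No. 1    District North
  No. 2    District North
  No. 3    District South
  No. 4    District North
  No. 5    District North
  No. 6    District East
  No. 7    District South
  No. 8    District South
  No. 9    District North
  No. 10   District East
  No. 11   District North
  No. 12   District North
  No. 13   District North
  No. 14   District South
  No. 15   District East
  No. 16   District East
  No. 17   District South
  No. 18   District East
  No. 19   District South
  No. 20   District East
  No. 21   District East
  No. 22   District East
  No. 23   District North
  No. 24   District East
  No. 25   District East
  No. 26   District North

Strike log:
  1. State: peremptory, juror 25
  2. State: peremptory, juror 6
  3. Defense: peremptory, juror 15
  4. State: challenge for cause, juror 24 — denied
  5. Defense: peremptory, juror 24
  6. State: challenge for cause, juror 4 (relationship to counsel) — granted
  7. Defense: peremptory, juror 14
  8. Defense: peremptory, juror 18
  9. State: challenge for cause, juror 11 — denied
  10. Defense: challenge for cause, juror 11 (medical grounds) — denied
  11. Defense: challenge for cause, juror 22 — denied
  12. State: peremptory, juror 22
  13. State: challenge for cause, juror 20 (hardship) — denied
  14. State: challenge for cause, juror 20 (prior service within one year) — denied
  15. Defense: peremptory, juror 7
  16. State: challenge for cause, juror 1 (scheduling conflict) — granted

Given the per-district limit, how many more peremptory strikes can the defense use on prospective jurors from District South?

1

Defense peremptories so far: #15, #24, #14, #18, #7 — 5 of 6 used, 1 left overall.
Against District South: #14, #7 — 2 used; per-district cap 3 leaves 1.
Binding limit: min(1, 1) = 1.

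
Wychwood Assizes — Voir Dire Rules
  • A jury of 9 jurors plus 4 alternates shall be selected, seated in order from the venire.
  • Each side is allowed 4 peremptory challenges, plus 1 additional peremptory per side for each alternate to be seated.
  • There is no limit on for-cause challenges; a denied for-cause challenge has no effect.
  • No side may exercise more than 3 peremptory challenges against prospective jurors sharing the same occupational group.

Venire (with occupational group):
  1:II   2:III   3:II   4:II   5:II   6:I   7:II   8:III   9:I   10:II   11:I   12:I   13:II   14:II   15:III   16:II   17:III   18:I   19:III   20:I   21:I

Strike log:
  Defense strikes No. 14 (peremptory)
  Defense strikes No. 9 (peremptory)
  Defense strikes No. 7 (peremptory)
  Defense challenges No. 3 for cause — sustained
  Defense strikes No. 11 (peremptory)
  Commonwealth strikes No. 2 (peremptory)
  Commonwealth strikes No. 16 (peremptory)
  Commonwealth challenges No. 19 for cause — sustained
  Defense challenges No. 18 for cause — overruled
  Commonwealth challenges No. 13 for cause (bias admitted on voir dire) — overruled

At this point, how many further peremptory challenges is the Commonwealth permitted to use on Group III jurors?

2

Commonwealth peremptories so far: #2, #16 — 2 of 8 used, 6 left overall.
Against Group III: #2 — 1 used; per-group cap 3 leaves 2.
Binding limit: min(6, 2) = 2.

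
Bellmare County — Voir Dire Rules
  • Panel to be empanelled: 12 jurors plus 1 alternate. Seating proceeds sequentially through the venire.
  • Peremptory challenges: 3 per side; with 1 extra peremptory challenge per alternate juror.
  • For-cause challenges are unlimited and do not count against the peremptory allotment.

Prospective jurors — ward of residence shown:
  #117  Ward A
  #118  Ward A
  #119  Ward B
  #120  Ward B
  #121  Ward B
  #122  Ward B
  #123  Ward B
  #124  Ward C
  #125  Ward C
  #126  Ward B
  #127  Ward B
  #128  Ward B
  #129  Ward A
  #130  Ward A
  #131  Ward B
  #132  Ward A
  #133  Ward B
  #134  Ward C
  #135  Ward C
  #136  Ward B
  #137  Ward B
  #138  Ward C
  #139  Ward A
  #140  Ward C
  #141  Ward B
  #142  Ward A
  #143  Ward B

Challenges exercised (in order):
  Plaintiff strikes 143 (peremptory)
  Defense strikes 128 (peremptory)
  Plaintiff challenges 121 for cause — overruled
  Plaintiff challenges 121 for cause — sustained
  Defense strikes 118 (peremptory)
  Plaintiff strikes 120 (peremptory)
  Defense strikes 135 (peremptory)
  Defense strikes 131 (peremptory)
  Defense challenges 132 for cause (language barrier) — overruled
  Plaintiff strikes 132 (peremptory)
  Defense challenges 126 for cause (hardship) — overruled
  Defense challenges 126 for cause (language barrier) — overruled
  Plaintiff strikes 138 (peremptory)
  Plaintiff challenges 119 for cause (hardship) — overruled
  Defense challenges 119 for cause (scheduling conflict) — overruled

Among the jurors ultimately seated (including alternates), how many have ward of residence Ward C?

3

Removed: #118, #120, #121, #128, #131, #132, #135, #138, #143.
Seated (13 incl. alternates): #117, #119, #122, #123, #124, #125, #126, #127, #129, #130, #133, #134, #136.
Of those, in Ward C: #124, #125, #134 → 3.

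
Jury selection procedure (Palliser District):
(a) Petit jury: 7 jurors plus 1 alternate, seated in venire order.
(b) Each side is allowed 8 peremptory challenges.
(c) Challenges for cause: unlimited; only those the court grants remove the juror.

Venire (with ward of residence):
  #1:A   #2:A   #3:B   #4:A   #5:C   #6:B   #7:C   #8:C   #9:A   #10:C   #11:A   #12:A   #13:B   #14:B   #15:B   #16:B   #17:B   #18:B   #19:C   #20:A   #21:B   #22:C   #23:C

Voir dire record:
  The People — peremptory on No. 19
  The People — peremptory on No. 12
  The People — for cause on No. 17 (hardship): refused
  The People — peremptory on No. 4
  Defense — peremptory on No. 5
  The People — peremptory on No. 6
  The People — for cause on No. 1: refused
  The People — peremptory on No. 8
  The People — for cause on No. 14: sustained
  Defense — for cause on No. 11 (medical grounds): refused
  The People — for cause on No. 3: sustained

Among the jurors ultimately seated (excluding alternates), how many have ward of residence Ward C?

2

Removed: #3, #4, #5, #6, #8, #12, #14, #19.
Seated jurors 1–7: #1, #2, #7, #9, #10, #11, #13 (alternates #15 not counted).
Of those, in Ward C: #7, #10 → 2.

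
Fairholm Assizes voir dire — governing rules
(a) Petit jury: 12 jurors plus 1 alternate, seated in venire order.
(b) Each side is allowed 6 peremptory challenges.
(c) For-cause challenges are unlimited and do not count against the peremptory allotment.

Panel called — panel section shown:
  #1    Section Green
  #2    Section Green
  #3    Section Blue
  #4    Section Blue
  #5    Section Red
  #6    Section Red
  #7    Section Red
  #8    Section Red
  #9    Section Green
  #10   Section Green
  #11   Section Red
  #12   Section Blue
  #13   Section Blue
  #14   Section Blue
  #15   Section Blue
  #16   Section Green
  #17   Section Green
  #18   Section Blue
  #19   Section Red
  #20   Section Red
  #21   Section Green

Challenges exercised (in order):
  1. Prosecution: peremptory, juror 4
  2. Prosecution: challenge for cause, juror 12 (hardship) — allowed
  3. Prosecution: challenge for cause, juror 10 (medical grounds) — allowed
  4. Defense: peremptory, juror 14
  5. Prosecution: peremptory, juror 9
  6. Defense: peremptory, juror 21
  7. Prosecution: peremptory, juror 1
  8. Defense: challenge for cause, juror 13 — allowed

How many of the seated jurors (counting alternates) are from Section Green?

3

Removed: #1, #4, #9, #10, #12, #13, #14, #21.
Seated (13 incl. alternates): #2, #3, #5, #6, #7, #8, #11, #15, #16, #17, #18, #19, #20.
Of those, in Section Green: #2, #16, #17 → 3.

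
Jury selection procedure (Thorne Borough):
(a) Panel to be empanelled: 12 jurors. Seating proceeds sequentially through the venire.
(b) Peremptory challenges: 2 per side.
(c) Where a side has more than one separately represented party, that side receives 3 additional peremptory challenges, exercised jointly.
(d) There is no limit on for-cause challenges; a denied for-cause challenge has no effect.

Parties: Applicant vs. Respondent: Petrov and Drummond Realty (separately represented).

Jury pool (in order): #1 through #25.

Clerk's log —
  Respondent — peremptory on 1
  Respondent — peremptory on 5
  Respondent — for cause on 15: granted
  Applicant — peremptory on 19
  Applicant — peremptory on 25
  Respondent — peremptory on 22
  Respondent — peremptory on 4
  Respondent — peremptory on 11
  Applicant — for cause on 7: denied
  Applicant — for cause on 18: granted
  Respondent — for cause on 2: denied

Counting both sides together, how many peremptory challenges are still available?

0

Applicant allotment: 2. Respondent allotment: 2 base + 3 multi-party = 5.
Applicant peremptories used: #19, #25 — 2 (for-cause on #7, #18 don't count).
Respondent peremptories used: #1, #5, #22, #4, #11 — 5 (for-cause on #15, #2 don't count).
Remaining: (2 − 2) + (5 − 5) = 0.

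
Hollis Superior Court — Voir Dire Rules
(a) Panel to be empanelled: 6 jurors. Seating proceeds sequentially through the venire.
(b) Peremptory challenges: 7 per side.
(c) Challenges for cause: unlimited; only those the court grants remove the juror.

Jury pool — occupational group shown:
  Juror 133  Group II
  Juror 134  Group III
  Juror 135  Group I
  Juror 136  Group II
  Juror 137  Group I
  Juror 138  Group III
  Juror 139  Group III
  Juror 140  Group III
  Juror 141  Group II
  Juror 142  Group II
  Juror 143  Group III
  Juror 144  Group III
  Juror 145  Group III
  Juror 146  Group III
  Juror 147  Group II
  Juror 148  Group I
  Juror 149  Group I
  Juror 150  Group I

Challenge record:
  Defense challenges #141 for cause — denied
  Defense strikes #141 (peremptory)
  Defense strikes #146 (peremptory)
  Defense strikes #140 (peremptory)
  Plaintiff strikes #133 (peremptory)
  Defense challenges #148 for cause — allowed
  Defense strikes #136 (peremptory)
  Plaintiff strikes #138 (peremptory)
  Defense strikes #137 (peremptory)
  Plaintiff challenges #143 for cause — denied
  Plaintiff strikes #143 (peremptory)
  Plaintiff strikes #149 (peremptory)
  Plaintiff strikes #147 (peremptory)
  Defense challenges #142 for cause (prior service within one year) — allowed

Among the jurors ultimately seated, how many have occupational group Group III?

4

Removed: #133, #136, #137, #138, #140, #141, #142, #143, #146, #147, #148, #149.
Seated jurors 1–6: #134, #135, #139, #144, #145, #150.
Of those, in Group III: #134, #139, #144, #145 → 4.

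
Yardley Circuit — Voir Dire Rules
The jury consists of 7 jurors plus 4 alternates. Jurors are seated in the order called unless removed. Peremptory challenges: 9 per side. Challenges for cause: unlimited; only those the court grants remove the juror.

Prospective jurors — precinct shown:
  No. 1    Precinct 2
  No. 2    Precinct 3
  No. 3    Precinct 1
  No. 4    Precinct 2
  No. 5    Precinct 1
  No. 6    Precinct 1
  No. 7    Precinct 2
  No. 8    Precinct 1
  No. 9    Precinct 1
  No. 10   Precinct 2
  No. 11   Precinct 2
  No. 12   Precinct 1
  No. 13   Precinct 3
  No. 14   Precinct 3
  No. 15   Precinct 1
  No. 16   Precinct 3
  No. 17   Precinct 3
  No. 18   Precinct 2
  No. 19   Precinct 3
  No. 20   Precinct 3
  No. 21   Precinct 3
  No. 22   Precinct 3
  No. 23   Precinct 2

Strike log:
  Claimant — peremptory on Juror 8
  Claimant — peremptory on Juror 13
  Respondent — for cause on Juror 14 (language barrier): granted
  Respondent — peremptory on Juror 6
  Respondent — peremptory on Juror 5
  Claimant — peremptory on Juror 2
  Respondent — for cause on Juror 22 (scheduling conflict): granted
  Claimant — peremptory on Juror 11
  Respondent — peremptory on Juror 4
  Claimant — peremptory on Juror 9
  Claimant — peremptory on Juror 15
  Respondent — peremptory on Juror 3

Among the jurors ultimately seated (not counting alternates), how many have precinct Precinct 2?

Removed: #2, #3, #4, #5, #6, #8, #9, #11, #13, #14, #15, #22.
Seated jurors 1–7: #1, #7, #10, #12, #16, #17, #18 (alternates #19, #20, #21, #23 not counted).
Of those, in Precinct 2: #1, #7, #10, #18 → 4.

4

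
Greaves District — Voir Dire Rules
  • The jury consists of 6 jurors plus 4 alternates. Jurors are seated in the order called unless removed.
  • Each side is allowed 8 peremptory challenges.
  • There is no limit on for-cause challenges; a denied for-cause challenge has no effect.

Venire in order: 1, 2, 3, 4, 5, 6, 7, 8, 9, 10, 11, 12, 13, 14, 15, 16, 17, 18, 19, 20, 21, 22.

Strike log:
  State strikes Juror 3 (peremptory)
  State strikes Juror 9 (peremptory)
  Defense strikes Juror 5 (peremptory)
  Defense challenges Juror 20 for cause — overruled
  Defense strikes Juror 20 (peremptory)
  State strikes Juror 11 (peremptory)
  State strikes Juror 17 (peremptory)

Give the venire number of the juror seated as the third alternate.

Removed: #3, #5, #9, #11, #17, #20.
Filling seats in venire order through position 9: #1, #2, #4, #6, #7, #8, #10, #12, #13.
So alternate 3 is #13.

13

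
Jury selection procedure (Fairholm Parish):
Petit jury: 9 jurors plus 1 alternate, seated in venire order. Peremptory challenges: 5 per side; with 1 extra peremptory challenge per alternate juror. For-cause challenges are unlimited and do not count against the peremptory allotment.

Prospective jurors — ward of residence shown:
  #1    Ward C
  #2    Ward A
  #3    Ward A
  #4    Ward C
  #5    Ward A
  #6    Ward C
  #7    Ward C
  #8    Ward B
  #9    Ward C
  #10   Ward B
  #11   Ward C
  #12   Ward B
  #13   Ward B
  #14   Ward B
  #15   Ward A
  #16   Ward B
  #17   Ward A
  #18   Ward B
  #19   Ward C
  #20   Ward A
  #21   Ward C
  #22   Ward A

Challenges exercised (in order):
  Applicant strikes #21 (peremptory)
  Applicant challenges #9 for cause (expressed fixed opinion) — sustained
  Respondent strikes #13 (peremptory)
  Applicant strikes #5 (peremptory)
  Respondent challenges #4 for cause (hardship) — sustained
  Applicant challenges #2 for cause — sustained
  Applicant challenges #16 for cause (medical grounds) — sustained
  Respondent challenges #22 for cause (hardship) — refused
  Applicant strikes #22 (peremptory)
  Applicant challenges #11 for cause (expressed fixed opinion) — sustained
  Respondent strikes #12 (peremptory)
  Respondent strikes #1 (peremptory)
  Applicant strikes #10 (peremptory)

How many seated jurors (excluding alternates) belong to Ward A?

Removed: #1, #2, #4, #5, #9, #10, #11, #12, #13, #16, #21, #22.
Seated jurors 1–9: #3, #6, #7, #8, #14, #15, #17, #18, #19 (alternates #20 not counted).
Of those, in Ward A: #3, #15, #17 → 3.

3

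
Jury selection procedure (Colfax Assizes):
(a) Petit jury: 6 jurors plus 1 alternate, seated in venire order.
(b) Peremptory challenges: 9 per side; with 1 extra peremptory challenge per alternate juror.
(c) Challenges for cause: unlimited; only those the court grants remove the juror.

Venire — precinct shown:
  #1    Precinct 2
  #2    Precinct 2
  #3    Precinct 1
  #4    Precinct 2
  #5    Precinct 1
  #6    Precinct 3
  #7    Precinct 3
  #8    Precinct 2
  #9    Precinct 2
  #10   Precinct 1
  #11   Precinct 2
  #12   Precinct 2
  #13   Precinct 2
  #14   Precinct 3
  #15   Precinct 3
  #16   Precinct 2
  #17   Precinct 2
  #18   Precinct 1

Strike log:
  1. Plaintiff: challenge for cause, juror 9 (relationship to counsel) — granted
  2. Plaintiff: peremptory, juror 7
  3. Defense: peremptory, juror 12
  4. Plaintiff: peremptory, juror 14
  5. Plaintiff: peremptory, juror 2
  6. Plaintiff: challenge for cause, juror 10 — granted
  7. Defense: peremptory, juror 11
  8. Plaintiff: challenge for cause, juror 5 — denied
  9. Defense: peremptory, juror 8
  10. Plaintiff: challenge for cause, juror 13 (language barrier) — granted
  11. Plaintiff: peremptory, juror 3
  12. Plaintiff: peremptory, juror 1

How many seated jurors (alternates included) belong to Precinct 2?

3

Removed: #1, #2, #3, #7, #8, #9, #10, #11, #12, #13, #14.
Seated (7 incl. alternates): #4, #5, #6, #15, #16, #17, #18.
Of those, in Precinct 2: #4, #16, #17 → 3.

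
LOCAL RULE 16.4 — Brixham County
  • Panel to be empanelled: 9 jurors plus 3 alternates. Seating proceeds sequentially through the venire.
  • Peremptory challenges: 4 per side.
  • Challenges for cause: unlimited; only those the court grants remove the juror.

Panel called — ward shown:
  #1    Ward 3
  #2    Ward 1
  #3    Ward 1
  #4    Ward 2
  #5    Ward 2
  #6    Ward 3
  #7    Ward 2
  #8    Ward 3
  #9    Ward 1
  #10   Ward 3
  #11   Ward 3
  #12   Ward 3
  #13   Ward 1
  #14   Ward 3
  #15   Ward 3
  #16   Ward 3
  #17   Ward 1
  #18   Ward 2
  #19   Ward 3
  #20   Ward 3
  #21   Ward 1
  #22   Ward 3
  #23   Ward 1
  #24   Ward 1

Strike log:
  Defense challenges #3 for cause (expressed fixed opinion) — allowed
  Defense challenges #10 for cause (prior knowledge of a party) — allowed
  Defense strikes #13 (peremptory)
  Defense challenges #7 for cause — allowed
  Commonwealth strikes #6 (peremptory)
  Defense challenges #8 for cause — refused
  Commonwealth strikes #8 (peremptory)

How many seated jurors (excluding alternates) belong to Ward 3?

5

Removed: #3, #6, #7, #8, #10, #13.
Seated jurors 1–9: #1, #2, #4, #5, #9, #11, #12, #14, #15 (alternates #16, #17, #18 not counted).
Of those, in Ward 3: #1, #11, #12, #14, #15 → 5.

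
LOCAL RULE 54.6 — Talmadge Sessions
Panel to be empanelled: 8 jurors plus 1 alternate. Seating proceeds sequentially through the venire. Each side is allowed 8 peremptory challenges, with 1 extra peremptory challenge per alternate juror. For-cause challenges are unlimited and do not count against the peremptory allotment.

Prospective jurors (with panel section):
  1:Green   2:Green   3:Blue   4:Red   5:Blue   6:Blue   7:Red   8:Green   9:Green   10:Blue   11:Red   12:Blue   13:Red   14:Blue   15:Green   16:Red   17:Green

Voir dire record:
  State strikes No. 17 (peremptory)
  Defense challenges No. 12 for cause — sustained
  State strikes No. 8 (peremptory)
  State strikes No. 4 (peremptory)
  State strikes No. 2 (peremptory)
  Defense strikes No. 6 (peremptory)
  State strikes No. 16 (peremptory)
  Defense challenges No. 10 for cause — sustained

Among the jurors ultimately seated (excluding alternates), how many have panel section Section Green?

Removed: #2, #4, #6, #8, #10, #12, #16, #17.
Seated jurors 1–8: #1, #3, #5, #7, #9, #11, #13, #14 (alternates #15 not counted).
Of those, in Section Green: #1, #9 → 2.

2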